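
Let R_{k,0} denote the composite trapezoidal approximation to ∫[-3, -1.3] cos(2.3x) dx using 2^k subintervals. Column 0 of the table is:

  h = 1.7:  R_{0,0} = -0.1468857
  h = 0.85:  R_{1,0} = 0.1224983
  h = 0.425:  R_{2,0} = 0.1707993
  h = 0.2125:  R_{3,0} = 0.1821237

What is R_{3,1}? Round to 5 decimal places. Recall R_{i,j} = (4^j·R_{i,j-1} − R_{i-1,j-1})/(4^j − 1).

0.18590

R_{3,1} = 0.1821237 + (0.1821237 − 0.1707993)/3 = 0.1858985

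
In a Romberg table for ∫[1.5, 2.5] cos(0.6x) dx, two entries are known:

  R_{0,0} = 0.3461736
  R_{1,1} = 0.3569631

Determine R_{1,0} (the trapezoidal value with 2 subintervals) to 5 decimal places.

0.35427

From R_{1,1} = (4·R_{1,0} − R_{0,0})/3, solve for R_{1,0}:
4·R_{1,0} = 3·0.3569631 + 0.3461736 = 1.4170629
R_{1,0} = 0.3542657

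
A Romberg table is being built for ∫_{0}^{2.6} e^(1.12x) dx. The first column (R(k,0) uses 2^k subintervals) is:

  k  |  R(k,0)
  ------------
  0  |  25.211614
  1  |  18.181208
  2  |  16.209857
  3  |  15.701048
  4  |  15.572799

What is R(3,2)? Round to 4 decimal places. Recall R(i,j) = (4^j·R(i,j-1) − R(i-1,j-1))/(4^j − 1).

Richardson extrapolation on the trapezoidal column (denominator 4−1=3):
R(2,1) = (4·16.209857 − 18.181208) / 3 = 15.552740
R(3,1) = 15.701048 + (15.701048 − 16.209857)/3 = 15.531445
R(3,2) = 15.531445 + (15.531445 − 15.552740)/15 = 15.530025

15.5300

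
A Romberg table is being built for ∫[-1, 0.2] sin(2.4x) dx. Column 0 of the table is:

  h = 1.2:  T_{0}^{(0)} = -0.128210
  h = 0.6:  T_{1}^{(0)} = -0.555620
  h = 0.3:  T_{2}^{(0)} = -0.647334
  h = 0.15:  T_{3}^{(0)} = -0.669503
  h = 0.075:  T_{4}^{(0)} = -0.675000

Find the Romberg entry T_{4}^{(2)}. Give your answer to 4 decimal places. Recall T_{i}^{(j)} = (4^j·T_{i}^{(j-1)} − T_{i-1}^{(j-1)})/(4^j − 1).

-0.6768

Richardson extrapolation on the trapezoidal column (denominator 4−1=3):
T_{3}^{(1)} = -0.669503 + (-0.669503 − (-0.647334))/3 = -0.676893
T_{4}^{(1)} = -0.675000 + (-0.675000 − (-0.669503))/3 = -0.676832
T_{4}^{(2)} = -0.676832 + (-0.676832 − (-0.676893))/15 = -0.676828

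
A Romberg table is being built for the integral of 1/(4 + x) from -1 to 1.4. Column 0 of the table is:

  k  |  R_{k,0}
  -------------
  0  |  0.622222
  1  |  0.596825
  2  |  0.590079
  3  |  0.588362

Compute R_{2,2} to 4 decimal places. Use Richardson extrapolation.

0.5878

Richardson extrapolation on the trapezoidal column (denominator 4−1=3):
R_{1,1} = 0.596825 + (0.596825 − 0.622222)/3 = 0.588359
R_{2,1} = 0.590079 + (0.590079 − 0.596825)/3 = 0.587830
R_{2,2} = (16·0.587830 − 0.588359) / 15 = 0.587795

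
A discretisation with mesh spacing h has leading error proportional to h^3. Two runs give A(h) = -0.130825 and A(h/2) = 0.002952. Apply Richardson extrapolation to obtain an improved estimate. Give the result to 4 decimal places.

The leading error scales as h^3; refining by a factor of 2 reduces it by 2^3 = 8.
Extrapolated value = (8·A(h/2) − A(h)) / (8 − 1)
= (8·0.002952 − (-0.130825)) / 7
= 0.154441 / 7 = 0.022063

0.0221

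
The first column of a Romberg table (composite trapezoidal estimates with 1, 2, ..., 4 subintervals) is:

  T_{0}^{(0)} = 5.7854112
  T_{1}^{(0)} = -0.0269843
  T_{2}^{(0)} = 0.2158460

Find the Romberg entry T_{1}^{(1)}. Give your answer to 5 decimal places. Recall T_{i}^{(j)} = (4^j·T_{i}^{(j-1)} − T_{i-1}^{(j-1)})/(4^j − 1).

Richardson extrapolation on the trapezoidal column (denominator 4−1=3):
T_{1}^{(1)} = -0.0269843 + (-0.0269843 − 5.7854112)/3 = -1.9644495
(Column j=1 coincides with Simpson's rule on the same nodes.)

-1.96445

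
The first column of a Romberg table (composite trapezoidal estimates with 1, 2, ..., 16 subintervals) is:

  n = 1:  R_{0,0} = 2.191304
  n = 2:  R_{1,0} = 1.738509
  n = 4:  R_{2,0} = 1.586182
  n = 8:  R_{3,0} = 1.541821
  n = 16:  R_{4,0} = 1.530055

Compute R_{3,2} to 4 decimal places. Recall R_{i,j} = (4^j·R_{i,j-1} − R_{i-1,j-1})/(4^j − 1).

R_{2,1} = (4·1.586182 − 1.738509) / 3 = 1.535406
R_{3,1} = 1.541821 + (1.541821 − 1.586182)/3 = 1.527034
R_{3,2} = 1.527034 + (1.527034 − 1.535406)/15 = 1.526476

1.5265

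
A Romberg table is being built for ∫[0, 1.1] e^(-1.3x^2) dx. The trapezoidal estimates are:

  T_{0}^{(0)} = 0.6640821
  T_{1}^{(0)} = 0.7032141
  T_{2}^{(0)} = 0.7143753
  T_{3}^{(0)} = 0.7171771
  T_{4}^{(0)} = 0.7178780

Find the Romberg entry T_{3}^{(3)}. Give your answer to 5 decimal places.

Richardson extrapolation on the trapezoidal column (denominator 4−1=3):
T_{1}^{(1)} = 0.7032141 + (0.7032141 − 0.6640821)/3 = 0.7162581
T_{2}^{(1)} = 0.7143753 + (0.7143753 − 0.7032141)/3 = 0.7180957
T_{3}^{(1)} = 0.7171771 + (0.7171771 − 0.7143753)/3 = 0.7181110
T_{2}^{(2)} = 0.7180957 + (0.7180957 − 0.7162581)/15 = 0.7182182
T_{3}^{(2)} = 0.7181110 + (0.7181110 − 0.7180957)/15 = 0.7181120
T_{3}^{(3)} = 0.7181120 + (0.7181120 − 0.7182182)/63 = 0.7181103
(Column j=1 coincides with Simpson's rule on the same nodes.)

0.71811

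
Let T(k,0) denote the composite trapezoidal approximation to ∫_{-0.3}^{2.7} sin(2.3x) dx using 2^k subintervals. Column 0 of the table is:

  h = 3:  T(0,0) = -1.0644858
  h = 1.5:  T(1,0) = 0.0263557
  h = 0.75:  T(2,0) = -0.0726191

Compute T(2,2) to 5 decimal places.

-0.13865

Richardson extrapolation on the trapezoidal column (denominator 4−1=3):
T(1,1) = (4·0.0263557 − (-1.0644858)) / 3 = 0.3899695
T(2,1) = -0.0726191 + (-0.0726191 − 0.0263557)/3 = -0.1056107
T(2,2) = -0.1056107 + (-0.1056107 − 0.3899695)/15 = -0.1386494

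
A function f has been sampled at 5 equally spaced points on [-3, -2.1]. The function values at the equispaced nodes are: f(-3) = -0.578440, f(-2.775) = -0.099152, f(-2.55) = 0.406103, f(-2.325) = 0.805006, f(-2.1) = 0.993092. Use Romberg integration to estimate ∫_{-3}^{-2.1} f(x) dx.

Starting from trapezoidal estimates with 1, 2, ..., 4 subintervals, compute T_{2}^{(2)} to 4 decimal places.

0.3036

T_{0}^{(0)} (trapezoid, 1 panel, h=0.9000): 0.186593
T_{1}^{(0)} (trapezoid, 2 panels, h=0.4500): 0.276043
T_{2}^{(0)} (trapezoid, 4 panels, h=0.2250): 0.296839
T_{1}^{(1)} = 0.276043 + (0.276043 − 0.186593)/3 = 0.305860
T_{2}^{(1)} = 0.296839 + (0.296839 − 0.276043)/3 = 0.303771
T_{2}^{(2)} = 0.303771 + (0.303771 − 0.305860)/15 = 0.303632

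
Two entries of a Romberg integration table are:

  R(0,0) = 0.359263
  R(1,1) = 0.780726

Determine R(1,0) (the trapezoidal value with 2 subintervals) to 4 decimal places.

From R(1,1) = (4·R(1,0) − R(0,0))/3, solve for R(1,0):
4·R(1,0) = 3·0.780726 + 0.359263 = 2.701441
R(1,0) = 0.675360

0.6754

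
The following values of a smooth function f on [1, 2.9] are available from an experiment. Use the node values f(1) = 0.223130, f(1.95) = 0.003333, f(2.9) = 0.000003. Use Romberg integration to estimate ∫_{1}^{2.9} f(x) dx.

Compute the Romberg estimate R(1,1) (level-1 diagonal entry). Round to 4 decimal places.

0.0749

R(0,0) (trapezoid, 1 panel, h=1.9000): 0.211976
R(1,0) (trapezoid, 2 panels, h=0.9500): 0.109155
R(1,1) = 0.109155 + (0.109155 − 0.211976)/3 = 0.074881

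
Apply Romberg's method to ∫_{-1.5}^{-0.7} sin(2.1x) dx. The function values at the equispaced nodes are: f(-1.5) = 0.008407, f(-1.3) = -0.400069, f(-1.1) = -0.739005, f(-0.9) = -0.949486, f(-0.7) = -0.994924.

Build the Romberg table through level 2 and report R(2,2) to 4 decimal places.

-0.5241

R(0,0) (trapezoid, 1 panel, h=0.8000): -0.394607
R(1,0) (trapezoid, 2 panels, h=0.4000): -0.492905
R(2,0) (trapezoid, 4 panels, h=0.2000): -0.516364
R(1,1) = -0.492905 + (-0.492905 − (-0.394607))/3 = -0.525671
R(2,1) = -0.516364 + (-0.516364 − (-0.492905))/3 = -0.524184
R(2,2) = -0.524184 + (-0.524184 − (-0.525671))/15 = -0.524085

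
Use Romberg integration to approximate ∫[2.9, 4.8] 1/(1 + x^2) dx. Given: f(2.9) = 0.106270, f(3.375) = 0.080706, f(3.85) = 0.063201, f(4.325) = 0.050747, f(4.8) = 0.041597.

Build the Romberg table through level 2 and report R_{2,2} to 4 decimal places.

0.1267

R_{0,0} (trapezoid, 1 panel, h=1.9000): 0.140474
R_{1,0} (trapezoid, 2 panels, h=0.9500): 0.130278
R_{2,0} (trapezoid, 4 panels, h=0.4750): 0.127579
R_{1,1} = 0.130278 + (0.130278 − 0.140474)/3 = 0.126879
R_{2,1} = 0.127579 + (0.127579 − 0.130278)/3 = 0.126679
R_{2,2} = 0.126679 + (0.126679 − 0.126879)/15 = 0.126666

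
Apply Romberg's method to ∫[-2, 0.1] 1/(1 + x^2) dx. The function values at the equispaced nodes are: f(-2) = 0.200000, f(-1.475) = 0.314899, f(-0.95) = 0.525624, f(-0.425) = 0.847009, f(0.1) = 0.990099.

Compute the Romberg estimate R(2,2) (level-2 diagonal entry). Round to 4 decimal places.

1.2091

R(0,0) (trapezoid, 1 panel, h=2.1000): 1.249604
R(1,0) (trapezoid, 2 panels, h=1.0500): 1.176707
R(2,0) (trapezoid, 4 panels, h=0.5250): 1.198355
R(1,1) = 1.176707 + (1.176707 − 1.249604)/3 = 1.152408
R(2,1) = 1.198355 + (1.198355 − 1.176707)/3 = 1.205571
R(2,2) = 1.205571 + (1.205571 − 1.152408)/15 = 1.209115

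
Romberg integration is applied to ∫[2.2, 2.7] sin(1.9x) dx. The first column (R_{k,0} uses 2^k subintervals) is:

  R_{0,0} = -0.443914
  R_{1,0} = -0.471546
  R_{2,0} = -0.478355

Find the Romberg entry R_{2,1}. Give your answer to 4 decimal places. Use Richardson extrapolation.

-0.4806

R_{2,1} = -0.478355 + (-0.478355 − (-0.471546))/3 = -0.480625
(Column j=1 coincides with Simpson's rule on the same nodes.)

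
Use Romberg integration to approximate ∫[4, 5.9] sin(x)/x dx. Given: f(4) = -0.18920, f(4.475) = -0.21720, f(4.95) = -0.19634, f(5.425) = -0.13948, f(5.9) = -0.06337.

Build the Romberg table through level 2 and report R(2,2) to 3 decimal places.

R(0,0) (trapezoid, 1 panel, h=1.9000): -0.23994
R(1,0) (trapezoid, 2 panels, h=0.9500): -0.30649
R(2,0) (trapezoid, 4 panels, h=0.4750): -0.32267
R(1,1) = -0.30649 + (-0.30649 − (-0.23994))/3 = -0.32867
R(2,1) = -0.32267 + (-0.32267 − (-0.30649))/3 = -0.32806
R(2,2) = -0.32806 + (-0.32806 − (-0.32867))/15 = -0.32802

-0.328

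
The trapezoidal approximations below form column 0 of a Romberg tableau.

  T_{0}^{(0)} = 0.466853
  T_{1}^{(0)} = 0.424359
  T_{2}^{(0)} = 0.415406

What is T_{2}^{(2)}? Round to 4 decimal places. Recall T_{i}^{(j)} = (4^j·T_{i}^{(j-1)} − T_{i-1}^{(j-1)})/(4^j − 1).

0.4126

T_{1}^{(1)} = (4·0.424359 − 0.466853) / 3 = 0.410194
T_{2}^{(1)} = 0.415406 + (0.415406 − 0.424359)/3 = 0.412422
T_{2}^{(2)} = 0.412422 + (0.412422 − 0.410194)/15 = 0.412571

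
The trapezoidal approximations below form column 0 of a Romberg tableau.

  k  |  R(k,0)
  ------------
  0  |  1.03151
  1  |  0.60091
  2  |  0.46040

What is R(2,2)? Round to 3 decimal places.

Richardson extrapolation on the trapezoidal column (denominator 4−1=3):
R(1,1) = (4·0.60091 − 1.03151) / 3 = 0.45738
R(2,1) = (4·0.46040 − 0.60091) / 3 = 0.41356
R(2,2) = (16·0.41356 − 0.45738) / 15 = 0.41064

0.411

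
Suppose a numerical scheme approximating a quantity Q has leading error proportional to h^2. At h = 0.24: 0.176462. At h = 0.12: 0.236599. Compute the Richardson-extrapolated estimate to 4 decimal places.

Extrapolated value = (4·A(h/2) − A(h)) / (4 − 1)
= (4·0.236599 − 0.176462) / 3
= 0.769934 / 3 = 0.256645

0.2566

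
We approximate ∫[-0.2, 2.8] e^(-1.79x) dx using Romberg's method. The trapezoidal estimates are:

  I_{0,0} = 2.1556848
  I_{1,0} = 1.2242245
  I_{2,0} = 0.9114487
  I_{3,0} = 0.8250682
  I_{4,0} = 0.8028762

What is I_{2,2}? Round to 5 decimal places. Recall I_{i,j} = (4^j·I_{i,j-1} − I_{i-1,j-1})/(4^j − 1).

0.80009

I_{1,1} = (4·1.2242245 − 2.1556848) / 3 = 0.9137377
I_{2,1} = (4·0.9114487 − 1.2242245) / 3 = 0.8071901
I_{2,2} = 0.8071901 + (0.8071901 − 0.9137377)/15 = 0.8000869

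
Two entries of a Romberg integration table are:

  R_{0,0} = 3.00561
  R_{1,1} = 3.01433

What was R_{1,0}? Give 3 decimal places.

From R_{1,1} = (4·R_{1,0} − R_{0,0})/3, solve for R_{1,0}:
4·R_{1,0} = 3·3.01433 + 3.00561 = 12.04860
R_{1,0} = 3.01215

3.012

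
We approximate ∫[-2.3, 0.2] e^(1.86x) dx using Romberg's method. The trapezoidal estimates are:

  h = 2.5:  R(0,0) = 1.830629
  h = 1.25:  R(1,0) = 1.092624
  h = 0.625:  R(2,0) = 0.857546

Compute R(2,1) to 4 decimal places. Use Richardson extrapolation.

0.7792

R(2,1) = 0.857546 + (0.857546 − 1.092624)/3 = 0.779187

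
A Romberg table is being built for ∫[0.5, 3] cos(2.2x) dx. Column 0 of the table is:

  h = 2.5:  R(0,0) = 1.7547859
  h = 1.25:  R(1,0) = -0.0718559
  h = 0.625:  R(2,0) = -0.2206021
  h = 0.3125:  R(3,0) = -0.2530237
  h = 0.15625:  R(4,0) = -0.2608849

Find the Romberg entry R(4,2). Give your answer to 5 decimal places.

R(3,1) = (4·(-0.2530237) − (-0.2206021)) / 3 = -0.2638309
R(4,1) = (4·(-0.2608849) − (-0.2530237)) / 3 = -0.2635053
R(4,2) = (16·(-0.2635053) − (-0.2638309)) / 15 = -0.2634836

-0.26348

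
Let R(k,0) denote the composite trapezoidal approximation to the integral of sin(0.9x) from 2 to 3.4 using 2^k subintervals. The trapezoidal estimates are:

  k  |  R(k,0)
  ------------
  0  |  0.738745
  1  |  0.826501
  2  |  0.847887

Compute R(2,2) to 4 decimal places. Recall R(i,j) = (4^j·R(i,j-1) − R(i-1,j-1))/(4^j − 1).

Richardson extrapolation on the trapezoidal column (denominator 4−1=3):
R(1,1) = 0.826501 + (0.826501 − 0.738745)/3 = 0.855753
R(2,1) = (4·0.847887 − 0.826501) / 3 = 0.855016
R(2,2) = 0.855016 + (0.855016 − 0.855753)/15 = 0.854967

0.8550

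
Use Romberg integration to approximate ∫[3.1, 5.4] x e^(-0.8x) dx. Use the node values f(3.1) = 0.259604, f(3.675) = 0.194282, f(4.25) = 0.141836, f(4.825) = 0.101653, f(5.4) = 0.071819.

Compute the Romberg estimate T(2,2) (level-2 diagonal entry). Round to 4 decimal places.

T(0,0) (trapezoid, 1 panel, h=2.3000): 0.381136
T(1,0) (trapezoid, 2 panels, h=1.1500): 0.353680
T(2,0) (trapezoid, 4 panels, h=0.5750): 0.347002
T(1,1) = 0.353680 + (0.353680 − 0.381136)/3 = 0.344528
T(2,1) = 0.347002 + (0.347002 − 0.353680)/3 = 0.344776
T(2,2) = 0.344776 + (0.344776 − 0.344528)/15 = 0.344793

0.3448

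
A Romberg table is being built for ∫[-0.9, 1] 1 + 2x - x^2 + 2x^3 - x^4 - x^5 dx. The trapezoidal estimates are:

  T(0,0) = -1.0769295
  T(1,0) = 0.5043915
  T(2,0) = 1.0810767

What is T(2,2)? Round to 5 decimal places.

T(1,1) = 0.5043915 + (0.5043915 − (-1.0769295))/3 = 1.0314985
T(2,1) = 1.0810767 + (1.0810767 − 0.5043915)/3 = 1.2733051
T(2,2) = 1.2733051 + (1.2733051 − 1.0314985)/15 = 1.2894255

1.28943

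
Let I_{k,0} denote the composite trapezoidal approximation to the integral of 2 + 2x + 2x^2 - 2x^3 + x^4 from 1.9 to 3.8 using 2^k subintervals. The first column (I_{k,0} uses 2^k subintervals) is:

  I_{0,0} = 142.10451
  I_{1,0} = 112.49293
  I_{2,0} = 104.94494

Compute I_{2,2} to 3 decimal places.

Richardson extrapolation on the trapezoidal column (denominator 4−1=3):
I_{1,1} = 112.49293 + (112.49293 − 142.10451)/3 = 102.62240
I_{2,1} = (4·104.94494 − 112.49293) / 3 = 102.42894
I_{2,2} = 102.42894 + (102.42894 − 102.62240)/15 = 102.41604

102.416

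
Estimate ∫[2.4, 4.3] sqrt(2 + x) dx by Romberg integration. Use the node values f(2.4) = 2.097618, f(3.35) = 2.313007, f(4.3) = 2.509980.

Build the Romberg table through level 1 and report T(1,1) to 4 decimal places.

4.3889

T(0,0) (trapezoid, 1 panel, h=1.9000): 4.377218
T(1,0) (trapezoid, 2 panels, h=0.9500): 4.385966
T(1,1) = 4.385966 + (4.385966 − 4.377218)/3 = 4.388882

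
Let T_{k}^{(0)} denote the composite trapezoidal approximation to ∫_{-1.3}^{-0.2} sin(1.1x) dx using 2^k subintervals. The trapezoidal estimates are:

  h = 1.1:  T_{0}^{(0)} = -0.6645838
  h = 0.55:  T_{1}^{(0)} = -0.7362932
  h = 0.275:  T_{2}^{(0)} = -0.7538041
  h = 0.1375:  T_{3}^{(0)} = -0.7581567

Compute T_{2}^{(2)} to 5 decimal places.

Richardson extrapolation on the trapezoidal column (denominator 4−1=3):
T_{1}^{(1)} = (4·(-0.7362932) − (-0.6645838)) / 3 = -0.7601963
T_{2}^{(1)} = -0.7538041 + (-0.7538041 − (-0.7362932))/3 = -0.7596411
T_{2}^{(2)} = -0.7596411 + (-0.7596411 − (-0.7601963))/15 = -0.7596041

-0.75960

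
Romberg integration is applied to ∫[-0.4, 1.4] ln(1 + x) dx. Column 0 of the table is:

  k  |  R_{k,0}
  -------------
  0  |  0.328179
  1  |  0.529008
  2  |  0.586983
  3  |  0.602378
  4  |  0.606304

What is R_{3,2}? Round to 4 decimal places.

0.6076

R_{2,1} = (4·0.586983 − 0.529008) / 3 = 0.606308
R_{3,1} = 0.602378 + (0.602378 − 0.586983)/3 = 0.607510
R_{3,2} = (16·0.607510 − 0.606308) / 15 = 0.607590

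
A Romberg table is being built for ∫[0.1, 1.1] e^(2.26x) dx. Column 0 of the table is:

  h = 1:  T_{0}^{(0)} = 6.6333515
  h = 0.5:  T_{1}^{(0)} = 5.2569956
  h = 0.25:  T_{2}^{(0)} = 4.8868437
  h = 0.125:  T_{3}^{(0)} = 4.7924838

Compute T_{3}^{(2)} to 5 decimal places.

Richardson extrapolation on the trapezoidal column (denominator 4−1=3):
T_{2}^{(1)} = 4.8868437 + (4.8868437 − 5.2569956)/3 = 4.7634597
T_{3}^{(1)} = 4.7924838 + (4.7924838 − 4.8868437)/3 = 4.7610305
T_{3}^{(2)} = (16·4.7610305 − 4.7634597) / 15 = 4.7608686

4.76087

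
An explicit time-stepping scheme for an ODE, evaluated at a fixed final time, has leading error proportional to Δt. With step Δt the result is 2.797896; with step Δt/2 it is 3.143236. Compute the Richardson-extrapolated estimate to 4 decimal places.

3.4886

Extrapolated value = (2·A(Δt/2) − A(Δt)) / (2 − 1)
= (2·3.143236 − 2.797896) / 1
= 3.488576 / 1 = 3.488576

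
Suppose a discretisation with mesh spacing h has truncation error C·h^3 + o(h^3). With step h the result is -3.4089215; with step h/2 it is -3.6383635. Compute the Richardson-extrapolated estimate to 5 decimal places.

-3.67114

Extrapolated value = (8·A(h/2) − A(h)) / (8 − 1)
= (8·(-3.6383635) − (-3.4089215)) / 7
= -25.6979865 / 7 = -3.6711409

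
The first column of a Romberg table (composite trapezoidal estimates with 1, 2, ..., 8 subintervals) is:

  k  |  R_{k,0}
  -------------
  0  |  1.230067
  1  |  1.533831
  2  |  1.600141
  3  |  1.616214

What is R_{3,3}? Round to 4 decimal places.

1.6215

Richardson extrapolation on the trapezoidal column (denominator 4−1=3):
R_{1,1} = (4·1.533831 − 1.230067) / 3 = 1.635086
R_{2,1} = (4·1.600141 − 1.533831) / 3 = 1.622244
R_{3,1} = (4·1.616214 − 1.600141) / 3 = 1.621572
R_{2,2} = 1.622244 + (1.622244 − 1.635086)/15 = 1.621388
R_{3,2} = (16·1.621572 − 1.622244) / 15 = 1.621527
R_{3,3} = 1.621527 + (1.621527 − 1.621388)/63 = 1.621529
(Column j=1 coincides with Simpson's rule on the same nodes.)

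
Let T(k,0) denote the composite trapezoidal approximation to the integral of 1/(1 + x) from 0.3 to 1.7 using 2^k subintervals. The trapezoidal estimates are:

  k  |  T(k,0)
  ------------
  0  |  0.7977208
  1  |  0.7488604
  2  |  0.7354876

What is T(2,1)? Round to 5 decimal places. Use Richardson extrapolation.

0.73103

Richardson extrapolation on the trapezoidal column (denominator 4−1=3):
T(2,1) = 0.7354876 + (0.7354876 − 0.7488604)/3 = 0.7310300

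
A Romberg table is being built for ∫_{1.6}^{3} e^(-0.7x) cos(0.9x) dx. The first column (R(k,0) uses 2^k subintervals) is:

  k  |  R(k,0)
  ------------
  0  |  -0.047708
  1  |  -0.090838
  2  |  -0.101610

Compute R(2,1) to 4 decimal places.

-0.1052

R(2,1) = (4·(-0.101610) − (-0.090838)) / 3 = -0.105201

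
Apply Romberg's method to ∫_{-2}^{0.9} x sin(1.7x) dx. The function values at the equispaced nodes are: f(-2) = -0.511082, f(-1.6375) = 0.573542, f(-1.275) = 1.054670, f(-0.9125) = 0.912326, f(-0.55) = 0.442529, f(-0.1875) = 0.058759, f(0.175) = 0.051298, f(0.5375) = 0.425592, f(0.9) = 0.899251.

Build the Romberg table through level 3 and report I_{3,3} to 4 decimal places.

1.3728

I_{0,0} (trapezoid, 1 panel, h=2.9000): 0.562845
I_{1,0} (trapezoid, 2 panels, h=1.4500): 0.923090
I_{2,0} (trapezoid, 4 panels, h=0.7250): 1.263372
I_{3,0} (trapezoid, 8 panels, h=0.3625): 1.345890
I_{1,1} = 0.923090 + (0.923090 − 0.562845)/3 = 1.043172
I_{2,1} = 1.263372 + (1.263372 − 0.923090)/3 = 1.376799
I_{3,1} = 1.345890 + (1.345890 − 1.263372)/3 = 1.373396
I_{2,2} = 1.376799 + (1.376799 − 1.043172)/15 = 1.399041
I_{3,2} = 1.373396 + (1.373396 − 1.376799)/15 = 1.373169
I_{3,3} = 1.373169 + (1.373169 − 1.399041)/63 = 1.372758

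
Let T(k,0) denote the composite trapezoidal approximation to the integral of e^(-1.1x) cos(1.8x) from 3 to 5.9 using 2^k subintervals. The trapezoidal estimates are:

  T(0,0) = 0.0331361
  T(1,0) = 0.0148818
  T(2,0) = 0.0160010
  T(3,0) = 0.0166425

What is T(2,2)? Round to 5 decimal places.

0.01688

Richardson extrapolation on the trapezoidal column (denominator 4−1=3):
T(1,1) = (4·0.0148818 − 0.0331361) / 3 = 0.0087970
T(2,1) = (4·0.0160010 − 0.0148818) / 3 = 0.0163741
T(2,2) = 0.0163741 + (0.0163741 − 0.0087970)/15 = 0.0168792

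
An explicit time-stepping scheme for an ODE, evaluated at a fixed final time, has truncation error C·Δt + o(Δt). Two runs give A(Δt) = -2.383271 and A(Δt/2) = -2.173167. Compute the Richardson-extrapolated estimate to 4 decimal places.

-1.9631

The leading error scales as Δt; refining by a factor of 2 reduces it by 2^1 = 2.
Extrapolated value = (2·A(Δt/2) − A(Δt)) / (2 − 1)
= (2·(-2.173167) − (-2.383271)) / 1
= -1.963063 / 1 = -1.963063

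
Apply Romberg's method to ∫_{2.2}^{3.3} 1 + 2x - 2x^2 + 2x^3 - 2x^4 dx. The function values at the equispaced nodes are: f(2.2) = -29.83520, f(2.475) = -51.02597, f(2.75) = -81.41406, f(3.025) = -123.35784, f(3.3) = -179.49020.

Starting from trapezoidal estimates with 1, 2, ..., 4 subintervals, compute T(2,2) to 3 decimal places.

T(0,0) (trapezoid, 1 panel, h=1.1000): -115.12897
T(1,0) (trapezoid, 2 panels, h=0.5500): -102.34222
T(2,0) (trapezoid, 4 panels, h=0.2750): -99.12666
T(1,1) = -102.34222 + (-102.34222 − (-115.12897))/3 = -98.07997
T(2,1) = -99.12666 + (-99.12666 − (-102.34222))/3 = -98.05481
T(2,2) = -98.05481 + (-98.05481 − (-98.07997))/15 = -98.05313

-98.053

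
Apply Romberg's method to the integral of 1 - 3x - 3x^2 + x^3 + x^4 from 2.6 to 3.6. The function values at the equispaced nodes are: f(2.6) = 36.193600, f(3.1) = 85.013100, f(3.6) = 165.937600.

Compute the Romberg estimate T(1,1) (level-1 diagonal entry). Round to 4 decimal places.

T(0,0) (trapezoid, 1 panel, h=1.0000): 101.065600
T(1,0) (trapezoid, 2 panels, h=0.5000): 93.039350
T(1,1) = 93.039350 + (93.039350 − 101.065600)/3 = 90.363933

90.3639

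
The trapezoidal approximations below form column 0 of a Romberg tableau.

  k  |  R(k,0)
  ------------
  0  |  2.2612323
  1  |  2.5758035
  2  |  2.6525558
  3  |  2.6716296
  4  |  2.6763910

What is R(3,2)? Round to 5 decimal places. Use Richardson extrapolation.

2.67798

Richardson extrapolation on the trapezoidal column (denominator 4−1=3):
R(2,1) = 2.6525558 + (2.6525558 − 2.5758035)/3 = 2.6781399
R(3,1) = 2.6716296 + (2.6716296 − 2.6525558)/3 = 2.6779875
R(3,2) = 2.6779875 + (2.6779875 − 2.6781399)/15 = 2.6779773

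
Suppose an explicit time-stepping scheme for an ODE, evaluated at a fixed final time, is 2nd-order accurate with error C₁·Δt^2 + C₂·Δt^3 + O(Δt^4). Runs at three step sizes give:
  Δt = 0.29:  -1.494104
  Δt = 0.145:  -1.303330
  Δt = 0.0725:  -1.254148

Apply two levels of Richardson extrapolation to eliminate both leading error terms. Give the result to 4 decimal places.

First eliminate the Δt^2 term (factor 2^2 = 4):
  B₁ = (4·(-1.303330) − (-1.494104))/3 = -1.239739
  B₂ = (4·(-1.254148) − (-1.303330))/3 = -1.237754
Then eliminate the Δt^3 term (factor 2^3 = 8):
  (8·(-1.237754) − (-1.239739))/7 = -1.237470

-1.2375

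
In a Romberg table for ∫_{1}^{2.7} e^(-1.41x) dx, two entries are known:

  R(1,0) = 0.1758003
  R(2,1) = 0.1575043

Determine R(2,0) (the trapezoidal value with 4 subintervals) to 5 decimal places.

From R(2,1) = (4·R(2,0) − R(1,0))/3, solve for R(2,0):
4·R(2,0) = 3·0.1575043 + 0.1758003 = 0.6483132
R(2,0) = 0.1620783

0.16208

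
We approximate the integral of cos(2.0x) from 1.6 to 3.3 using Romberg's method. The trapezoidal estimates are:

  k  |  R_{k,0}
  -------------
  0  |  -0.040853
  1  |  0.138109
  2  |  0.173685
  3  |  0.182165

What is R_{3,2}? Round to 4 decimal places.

Richardson extrapolation on the trapezoidal column (denominator 4−1=3):
R_{2,1} = 0.173685 + (0.173685 − 0.138109)/3 = 0.185544
R_{3,1} = (4·0.182165 − 0.173685) / 3 = 0.184992
R_{3,2} = 0.184992 + (0.184992 − 0.185544)/15 = 0.184955

0.1850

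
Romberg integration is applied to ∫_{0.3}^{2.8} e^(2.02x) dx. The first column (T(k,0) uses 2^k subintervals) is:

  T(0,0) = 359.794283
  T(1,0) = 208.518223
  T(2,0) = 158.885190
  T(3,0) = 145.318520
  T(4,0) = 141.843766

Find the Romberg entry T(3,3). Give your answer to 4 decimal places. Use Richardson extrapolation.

140.6838

Richardson extrapolation on the trapezoidal column (denominator 4−1=3):
T(1,1) = 208.518223 + (208.518223 − 359.794283)/3 = 158.092870
T(2,1) = 158.885190 + (158.885190 − 208.518223)/3 = 142.340846
T(3,1) = 145.318520 + (145.318520 − 158.885190)/3 = 140.796297
T(2,2) = (16·142.340846 − 158.092870) / 15 = 141.290711
T(3,2) = (16·140.796297 − 142.340846) / 15 = 140.693327
T(3,3) = (64·140.693327 − 141.290711) / 63 = 140.683845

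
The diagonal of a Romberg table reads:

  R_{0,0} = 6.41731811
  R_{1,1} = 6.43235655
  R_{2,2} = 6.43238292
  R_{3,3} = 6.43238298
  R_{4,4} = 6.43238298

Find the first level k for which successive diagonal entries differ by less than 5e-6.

k = 3

|R_{1,1} − R_{0,0}| = 0.01503844 ≥ 5e-6
|R_{2,2} − R_{1,1}| = 0.00002637 ≥ 5e-6
|R_{3,3} − R_{2,2}| = 0.00000006 < 5e-6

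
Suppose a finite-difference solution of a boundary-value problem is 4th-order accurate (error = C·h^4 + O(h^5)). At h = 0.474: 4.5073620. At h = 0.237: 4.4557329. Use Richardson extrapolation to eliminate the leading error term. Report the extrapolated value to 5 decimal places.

Extrapolated value = (16·A(h/2) − A(h)) / (16 − 1)
= (16·4.4557329 − 4.5073620) / 15
= 66.7843644 / 15 = 4.4522910

4.45229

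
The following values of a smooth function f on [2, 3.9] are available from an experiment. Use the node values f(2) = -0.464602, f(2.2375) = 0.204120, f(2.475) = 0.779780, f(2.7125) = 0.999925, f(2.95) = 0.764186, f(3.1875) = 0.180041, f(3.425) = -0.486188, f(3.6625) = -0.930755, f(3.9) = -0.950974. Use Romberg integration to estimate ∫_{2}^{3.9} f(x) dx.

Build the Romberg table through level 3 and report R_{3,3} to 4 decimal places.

0.1989

R_{0,0} (trapezoid, 1 panel, h=1.9000): -1.344797
R_{1,0} (trapezoid, 2 panels, h=0.9500): 0.053578
R_{2,0} (trapezoid, 4 panels, h=0.4750): 0.166245
R_{3,0} (trapezoid, 8 panels, h=0.2375): 0.190789
R_{1,1} = 0.053578 + (0.053578 − (-1.344797))/3 = 0.519703
R_{2,1} = 0.166245 + (0.166245 − 0.053578)/3 = 0.203801
R_{3,1} = 0.190789 + (0.190789 − 0.166245)/3 = 0.198970
R_{2,2} = 0.203801 + (0.203801 − 0.519703)/15 = 0.182741
R_{3,2} = 0.198970 + (0.198970 − 0.203801)/15 = 0.198648
R_{3,3} = 0.198648 + (0.198648 − 0.182741)/63 = 0.198900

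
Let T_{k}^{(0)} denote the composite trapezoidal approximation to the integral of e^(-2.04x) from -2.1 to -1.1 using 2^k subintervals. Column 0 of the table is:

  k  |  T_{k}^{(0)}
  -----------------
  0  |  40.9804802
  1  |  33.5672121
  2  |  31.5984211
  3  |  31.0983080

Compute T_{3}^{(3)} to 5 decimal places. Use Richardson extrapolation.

T_{1}^{(1)} = 33.5672121 + (33.5672121 − 40.9804802)/3 = 31.0961227
T_{2}^{(1)} = (4·31.5984211 − 33.5672121) / 3 = 30.9421574
T_{3}^{(1)} = 31.0983080 + (31.0983080 − 31.5984211)/3 = 30.9316036
T_{2}^{(2)} = (16·30.9421574 − 31.0961227) / 15 = 30.9318930
T_{3}^{(2)} = (16·30.9316036 − 30.9421574) / 15 = 30.9309000
T_{3}^{(3)} = (64·30.9309000 − 30.9318930) / 63 = 30.9308842

30.93088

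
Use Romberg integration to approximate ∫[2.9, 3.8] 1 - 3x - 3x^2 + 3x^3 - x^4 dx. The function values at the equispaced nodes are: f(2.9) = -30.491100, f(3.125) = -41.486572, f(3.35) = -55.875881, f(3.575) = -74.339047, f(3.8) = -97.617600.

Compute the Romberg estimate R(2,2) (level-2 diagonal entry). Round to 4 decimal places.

-52.7369

R(0,0) (trapezoid, 1 panel, h=0.9000): -57.648915
R(1,0) (trapezoid, 2 panels, h=0.4500): -53.968604
R(2,0) (trapezoid, 4 panels, h=0.2250): -53.045066
R(1,1) = -53.968604 + (-53.968604 − (-57.648915))/3 = -52.741834
R(2,1) = -53.045066 + (-53.045066 − (-53.968604))/3 = -52.737220
R(2,2) = -52.737220 + (-52.737220 − (-52.741834))/15 = -52.736912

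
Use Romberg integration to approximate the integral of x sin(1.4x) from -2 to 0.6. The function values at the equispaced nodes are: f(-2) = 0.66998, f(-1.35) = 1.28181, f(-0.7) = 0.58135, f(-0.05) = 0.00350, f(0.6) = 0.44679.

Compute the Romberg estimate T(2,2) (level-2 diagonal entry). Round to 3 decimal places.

1.616

T(0,0) (trapezoid, 1 panel, h=2.6000): 1.45180
T(1,0) (trapezoid, 2 panels, h=1.3000): 1.48166
T(2,0) (trapezoid, 4 panels, h=0.6500): 1.57628
T(1,1) = 1.48166 + (1.48166 − 1.45180)/3 = 1.49161
T(2,1) = 1.57628 + (1.57628 − 1.48166)/3 = 1.60782
T(2,2) = 1.60782 + (1.60782 − 1.49161)/15 = 1.61557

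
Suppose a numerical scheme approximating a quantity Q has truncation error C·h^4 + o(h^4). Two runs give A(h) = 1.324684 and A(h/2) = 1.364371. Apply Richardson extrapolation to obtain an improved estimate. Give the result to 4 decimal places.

The leading error scales as h^4; refining by a factor of 2 reduces it by 2^4 = 16.
Extrapolated value = (16·A(h/2) − A(h)) / (16 − 1)
= (16·1.364371 − 1.324684) / 15
= 20.505252 / 15 = 1.367017

1.3670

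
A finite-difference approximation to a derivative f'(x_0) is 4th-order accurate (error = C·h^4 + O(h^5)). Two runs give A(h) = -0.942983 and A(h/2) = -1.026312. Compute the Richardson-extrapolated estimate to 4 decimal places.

The leading error scales as h^4; refining by a factor of 2 reduces it by 2^4 = 16.
Extrapolated value = (16·A(h/2) − A(h)) / (16 − 1)
= (16·(-1.026312) − (-0.942983)) / 15
= -15.478009 / 15 = -1.031867

-1.0319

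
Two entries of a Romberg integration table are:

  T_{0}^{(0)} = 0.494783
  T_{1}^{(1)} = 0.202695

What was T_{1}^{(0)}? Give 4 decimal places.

0.2757

From T_{1}^{(1)} = (4·T_{1}^{(0)} − T_{0}^{(0)})/3, solve for T_{1}^{(0)}:
4·T_{1}^{(0)} = 3·0.202695 + 0.494783 = 1.102868
T_{1}^{(0)} = 0.275717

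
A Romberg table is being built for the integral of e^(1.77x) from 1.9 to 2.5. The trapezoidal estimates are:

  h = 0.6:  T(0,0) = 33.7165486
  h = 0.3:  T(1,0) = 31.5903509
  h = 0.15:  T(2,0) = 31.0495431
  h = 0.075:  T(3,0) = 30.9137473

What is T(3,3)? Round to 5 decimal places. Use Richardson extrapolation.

Richardson extrapolation on the trapezoidal column (denominator 4−1=3):
T(1,1) = 31.5903509 + (31.5903509 − 33.7165486)/3 = 30.8816183
T(2,1) = 31.0495431 + (31.0495431 − 31.5903509)/3 = 30.8692738
T(3,1) = (4·30.9137473 − 31.0495431) / 3 = 30.8684820
T(2,2) = (16·30.8692738 − 30.8816183) / 15 = 30.8684508
T(3,2) = 30.8684820 + (30.8684820 − 30.8692738)/15 = 30.8684292
T(3,3) = (64·30.8684292 − 30.8684508) / 63 = 30.8684289
(Column j=1 coincides with Simpson's rule on the same nodes.)

30.86843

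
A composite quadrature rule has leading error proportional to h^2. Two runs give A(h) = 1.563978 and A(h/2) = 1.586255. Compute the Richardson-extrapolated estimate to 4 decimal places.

The leading error scales as h^2; refining by a factor of 2 reduces it by 2^2 = 4.
Extrapolated value = (4·A(h/2) − A(h)) / (4 − 1)
= (4·1.586255 − 1.563978) / 3
= 4.781042 / 3 = 1.593681

1.5937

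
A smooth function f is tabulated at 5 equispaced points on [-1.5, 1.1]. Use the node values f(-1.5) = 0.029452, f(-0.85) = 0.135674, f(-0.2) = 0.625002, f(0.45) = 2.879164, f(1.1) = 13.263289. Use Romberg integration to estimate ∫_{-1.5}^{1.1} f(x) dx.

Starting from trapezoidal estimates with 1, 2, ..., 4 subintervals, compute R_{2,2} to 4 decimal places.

R_{0,0} (trapezoid, 1 panel, h=2.6000): 17.280563
R_{1,0} (trapezoid, 2 panels, h=1.3000): 9.452784
R_{2,0} (trapezoid, 4 panels, h=0.6500): 6.686037
R_{1,1} = 9.452784 + (9.452784 − 17.280563)/3 = 6.843524
R_{2,1} = 6.686037 + (6.686037 − 9.452784)/3 = 5.763788
R_{2,2} = 5.763788 + (5.763788 − 6.843524)/15 = 5.691806

5.6918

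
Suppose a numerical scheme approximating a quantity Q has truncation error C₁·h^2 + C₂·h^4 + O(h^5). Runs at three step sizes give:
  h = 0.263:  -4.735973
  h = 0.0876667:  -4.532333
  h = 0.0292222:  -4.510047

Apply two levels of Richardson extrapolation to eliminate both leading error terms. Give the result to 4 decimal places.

-4.5073

First eliminate the h^2 term (factor 3^2 = 9):
  B₁ = (9·(-4.532333) − (-4.735973))/8 = -4.506878
  B₂ = (9·(-4.510047) − (-4.532333))/8 = -4.507261
Then eliminate the h^4 term (factor 3^4 = 81):
  (81·(-4.507261) − (-4.506878))/80 = -4.507266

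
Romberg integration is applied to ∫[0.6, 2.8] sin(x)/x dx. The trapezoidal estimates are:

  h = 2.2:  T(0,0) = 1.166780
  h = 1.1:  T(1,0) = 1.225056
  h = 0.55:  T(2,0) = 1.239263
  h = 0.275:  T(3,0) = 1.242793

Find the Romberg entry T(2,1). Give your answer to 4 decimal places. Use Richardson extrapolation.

1.2440

T(2,1) = 1.239263 + (1.239263 − 1.225056)/3 = 1.243999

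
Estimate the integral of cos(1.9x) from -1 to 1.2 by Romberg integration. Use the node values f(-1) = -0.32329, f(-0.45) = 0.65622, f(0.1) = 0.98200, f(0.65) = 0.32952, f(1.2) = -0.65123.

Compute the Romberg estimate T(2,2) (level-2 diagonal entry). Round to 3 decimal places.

0.892

T(0,0) (trapezoid, 1 panel, h=2.2000): -1.07197
T(1,0) (trapezoid, 2 panels, h=1.1000): 0.54421
T(2,0) (trapezoid, 4 panels, h=0.5500): 0.81426
T(1,1) = 0.54421 + (0.54421 − (-1.07197))/3 = 1.08294
T(2,1) = 0.81426 + (0.81426 − 0.54421)/3 = 0.90428
T(2,2) = 0.90428 + (0.90428 − 1.08294)/15 = 0.89237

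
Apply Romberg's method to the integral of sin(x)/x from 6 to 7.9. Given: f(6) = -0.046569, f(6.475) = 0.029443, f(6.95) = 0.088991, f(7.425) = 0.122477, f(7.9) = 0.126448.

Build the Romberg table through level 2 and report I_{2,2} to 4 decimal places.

I_{0,0} (trapezoid, 1 panel, h=1.9000): 0.075885
I_{1,0} (trapezoid, 2 panels, h=0.9500): 0.122484
I_{2,0} (trapezoid, 4 panels, h=0.4750): 0.133404
I_{1,1} = 0.122484 + (0.122484 − 0.075885)/3 = 0.138017
I_{2,1} = 0.133404 + (0.133404 − 0.122484)/3 = 0.137044
I_{2,2} = 0.137044 + (0.137044 − 0.138017)/15 = 0.136979

0.1370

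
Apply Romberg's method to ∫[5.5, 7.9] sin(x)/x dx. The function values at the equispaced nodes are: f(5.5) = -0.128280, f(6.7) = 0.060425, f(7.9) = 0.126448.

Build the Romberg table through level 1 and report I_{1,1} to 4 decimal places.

0.0959

I_{0,0} (trapezoid, 1 panel, h=2.4000): -0.002198
I_{1,0} (trapezoid, 2 panels, h=1.2000): 0.071411
I_{1,1} = 0.071411 + (0.071411 − (-0.002198))/3 = 0.095947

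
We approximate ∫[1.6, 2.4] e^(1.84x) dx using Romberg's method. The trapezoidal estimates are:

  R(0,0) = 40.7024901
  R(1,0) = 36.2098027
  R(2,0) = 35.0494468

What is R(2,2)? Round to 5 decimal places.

34.65936

R(1,1) = (4·36.2098027 − 40.7024901) / 3 = 34.7122402
R(2,1) = 35.0494468 + (35.0494468 − 36.2098027)/3 = 34.6626615
R(2,2) = (16·34.6626615 − 34.7122402) / 15 = 34.6593563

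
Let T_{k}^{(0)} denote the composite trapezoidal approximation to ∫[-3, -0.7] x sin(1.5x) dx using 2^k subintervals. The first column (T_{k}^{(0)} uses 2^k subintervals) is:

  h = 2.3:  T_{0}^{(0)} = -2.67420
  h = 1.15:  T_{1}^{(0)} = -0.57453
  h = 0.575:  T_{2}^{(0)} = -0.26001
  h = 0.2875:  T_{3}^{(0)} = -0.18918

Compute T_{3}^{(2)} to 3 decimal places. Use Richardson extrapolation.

T_{2}^{(1)} = (4·(-0.26001) − (-0.57453)) / 3 = -0.15517
T_{3}^{(1)} = (4·(-0.18918) − (-0.26001)) / 3 = -0.16557
T_{3}^{(2)} = (16·(-0.16557) − (-0.15517)) / 15 = -0.16626

-0.166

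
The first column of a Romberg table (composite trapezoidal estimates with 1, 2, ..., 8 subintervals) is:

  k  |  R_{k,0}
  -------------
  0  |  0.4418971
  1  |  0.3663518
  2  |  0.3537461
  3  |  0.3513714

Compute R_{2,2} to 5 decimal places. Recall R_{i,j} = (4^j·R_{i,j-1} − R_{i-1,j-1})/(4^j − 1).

R_{1,1} = (4·0.3663518 − 0.4418971) / 3 = 0.3411700
R_{2,1} = 0.3537461 + (0.3537461 − 0.3663518)/3 = 0.3495442
R_{2,2} = 0.3495442 + (0.3495442 − 0.3411700)/15 = 0.3501025

0.35010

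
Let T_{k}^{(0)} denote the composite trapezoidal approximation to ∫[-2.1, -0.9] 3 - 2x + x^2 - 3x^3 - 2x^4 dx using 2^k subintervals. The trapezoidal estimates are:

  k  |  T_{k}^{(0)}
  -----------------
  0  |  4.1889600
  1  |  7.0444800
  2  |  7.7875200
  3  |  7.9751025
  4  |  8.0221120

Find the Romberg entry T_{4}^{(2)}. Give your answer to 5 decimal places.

8.03779

Richardson extrapolation on the trapezoidal column (denominator 4−1=3):
T_{3}^{(1)} = (4·7.9751025 − 7.7875200) / 3 = 8.0376300
T_{4}^{(1)} = (4·8.0221120 − 7.9751025) / 3 = 8.0377818
T_{4}^{(2)} = 8.0377818 + (8.0377818 − 8.0376300)/15 = 8.0377919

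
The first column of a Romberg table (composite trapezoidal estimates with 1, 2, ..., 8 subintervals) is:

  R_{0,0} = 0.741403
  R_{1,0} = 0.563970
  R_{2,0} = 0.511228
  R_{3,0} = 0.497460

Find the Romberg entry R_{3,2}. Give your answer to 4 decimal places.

Richardson extrapolation on the trapezoidal column (denominator 4−1=3):
R_{2,1} = 0.511228 + (0.511228 − 0.563970)/3 = 0.493647
R_{3,1} = (4·0.497460 − 0.511228) / 3 = 0.492871
R_{3,2} = (16·0.492871 − 0.493647) / 15 = 0.492819
(Column j=1 coincides with Simpson's rule on the same nodes.)

0.4928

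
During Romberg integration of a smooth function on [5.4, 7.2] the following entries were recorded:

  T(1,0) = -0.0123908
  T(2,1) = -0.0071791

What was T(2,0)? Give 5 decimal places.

-0.00848

From T(2,1) = (4·T(2,0) − T(1,0))/3, solve for T(2,0):
4·T(2,0) = 3·(-0.0071791) + (-0.0123908) = -0.0339281
T(2,0) = -0.0084820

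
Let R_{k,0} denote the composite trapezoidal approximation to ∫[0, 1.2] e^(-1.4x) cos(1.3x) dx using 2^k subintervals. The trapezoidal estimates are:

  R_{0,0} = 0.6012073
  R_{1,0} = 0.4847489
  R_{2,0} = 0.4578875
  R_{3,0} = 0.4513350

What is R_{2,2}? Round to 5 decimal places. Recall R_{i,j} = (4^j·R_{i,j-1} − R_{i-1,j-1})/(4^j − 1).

Richardson extrapolation on the trapezoidal column (denominator 4−1=3):
R_{1,1} = 0.4847489 + (0.4847489 − 0.6012073)/3 = 0.4459294
R_{2,1} = (4·0.4578875 − 0.4847489) / 3 = 0.4489337
R_{2,2} = 0.4489337 + (0.4489337 − 0.4459294)/15 = 0.4491340

0.44913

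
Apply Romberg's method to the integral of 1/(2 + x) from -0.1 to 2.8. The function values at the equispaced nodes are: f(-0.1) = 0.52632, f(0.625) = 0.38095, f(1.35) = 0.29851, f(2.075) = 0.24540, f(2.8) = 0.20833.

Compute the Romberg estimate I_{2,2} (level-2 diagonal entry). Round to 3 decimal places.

I_{0,0} (trapezoid, 1 panel, h=2.9000): 1.06524
I_{1,0} (trapezoid, 2 panels, h=1.4500): 0.96546
I_{2,0} (trapezoid, 4 panels, h=0.7250): 0.93683
I_{1,1} = 0.96546 + (0.96546 − 1.06524)/3 = 0.93220
I_{2,1} = 0.93683 + (0.93683 − 0.96546)/3 = 0.92729
I_{2,2} = 0.92729 + (0.92729 − 0.93220)/15 = 0.92696

0.927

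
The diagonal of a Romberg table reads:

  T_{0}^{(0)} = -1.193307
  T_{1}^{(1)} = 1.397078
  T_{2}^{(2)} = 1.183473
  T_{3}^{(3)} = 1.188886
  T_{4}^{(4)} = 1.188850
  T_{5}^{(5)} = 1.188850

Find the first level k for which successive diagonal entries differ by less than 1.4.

k = 2

|T_{1}^{(1)} − T_{0}^{(0)}| = 2.590385 ≥ 1.4
|T_{2}^{(2)} − T_{1}^{(1)}| = 0.213605 < 1.4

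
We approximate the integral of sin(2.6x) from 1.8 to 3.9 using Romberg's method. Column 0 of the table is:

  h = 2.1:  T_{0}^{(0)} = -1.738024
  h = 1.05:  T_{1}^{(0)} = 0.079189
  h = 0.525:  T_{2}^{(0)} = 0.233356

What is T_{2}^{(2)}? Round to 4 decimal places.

Richardson extrapolation on the trapezoidal column (denominator 4−1=3):
T_{1}^{(1)} = (4·0.079189 − (-1.738024)) / 3 = 0.684927
T_{2}^{(1)} = 0.233356 + (0.233356 − 0.079189)/3 = 0.284745
T_{2}^{(2)} = (16·0.284745 − 0.684927) / 15 = 0.258066
(Column j=1 coincides with Simpson's rule on the same nodes.)

0.2581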